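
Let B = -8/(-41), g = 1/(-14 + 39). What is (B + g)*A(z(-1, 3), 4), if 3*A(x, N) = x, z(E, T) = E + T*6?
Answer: 4097/3075 ≈ 1.3324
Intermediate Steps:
z(E, T) = E + 6*T
g = 1/25 ≈ 0.040000
A(x, N) = x/3
B = 8/41 (B = -8*(-1/41) = 8/41 ≈ 0.19512)
(B + g)*A(z(-1, 3), 4) = (8/41 + 1/25)*((-1 + 6*3)/3) = 241*((-1 + 18)/3)/1025 = 241*((⅓)*17)/1025 = (241/1025)*(17/3) = 4097/3075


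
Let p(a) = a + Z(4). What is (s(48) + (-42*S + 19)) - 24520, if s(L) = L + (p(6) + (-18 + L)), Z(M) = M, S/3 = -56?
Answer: -17357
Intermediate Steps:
S = -168 (S = 3*(-56) = -168)
p(a) = 4 + a (p(a) = a + 4 = 4 + a)
s(L) = -8 + 2*L (s(L) = L + ((4 + 6) + (-18 + L)) = L + (10 + (-18 + L)) = L + (-8 + L) = -8 + 2*L)
(s(48) + (-42*S + 19)) - 24520 = ((-8 + 2*48) + (-42*(-168) + 19)) - 24520 = ((-8 + 96) + (7056 + 19)) - 24520 = (88 + 7075) - 24520 = 7163 - 24520 = -17357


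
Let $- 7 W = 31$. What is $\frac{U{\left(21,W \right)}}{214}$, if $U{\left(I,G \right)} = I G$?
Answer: $- \frac{93}{214} \approx -0.43458$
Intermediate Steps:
$W = - \frac{31}{7}$ ($W = \left(- \frac{1}{7}\right) 31 = - \frac{31}{7} \approx -4.4286$)
$U{\left(I,G \right)} = G I$
$\frac{U{\left(21,W \right)}}{214} = \frac{\left(- \frac{31}{7}\right) 21}{214} = \left(-93\right) \frac{1}{214} = - \frac{93}{214}$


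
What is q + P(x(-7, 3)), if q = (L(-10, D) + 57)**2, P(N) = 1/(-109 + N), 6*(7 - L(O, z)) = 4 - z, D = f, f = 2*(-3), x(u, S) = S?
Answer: 3706705/954 ≈ 3885.4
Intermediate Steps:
f = -6
D = -6
L(O, z) = 19/3 + z/6 (L(O, z) = 7 - (4 - z)/6 = 7 + (-2/3 + z/6) = 19/3 + z/6)
q = 34969/9 (q = ((19/3 + (1/6)*(-6)) + 57)**2 = ((19/3 - 1) + 57)**2 = (16/3 + 57)**2 = (187/3)**2 = 34969/9 ≈ 3885.4)
q + P(x(-7, 3)) = 34969/9 + 1/(-109 + 3) = 34969/9 + 1/(-106) = 34969/9 - 1/106 = 3706705/954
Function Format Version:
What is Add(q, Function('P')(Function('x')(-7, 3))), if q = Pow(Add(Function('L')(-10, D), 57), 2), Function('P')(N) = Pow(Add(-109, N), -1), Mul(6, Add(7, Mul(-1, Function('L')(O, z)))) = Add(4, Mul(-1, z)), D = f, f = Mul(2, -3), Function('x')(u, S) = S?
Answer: Rational(3706705, 954) ≈ 3885.4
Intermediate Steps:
f = -6
D = -6
Function('L')(O, z) = Add(Rational(19, 3), Mul(Rational(1, 6), z)) (Function('L')(O, z) = Add(7, Mul(Rational(-1, 6), Add(4, Mul(-1, z)))) = Add(7, Add(Rational(-2, 3), Mul(Rational(1, 6), z))) = Add(Rational(19, 3), Mul(Rational(1, 6), z)))
q = Rational(34969, 9) (q = Pow(Add(Add(Rational(19, 3), Mul(Rational(1, 6), -6)), 57), 2) = Pow(Add(Add(Rational(19, 3), -1), 57), 2) = Pow(Add(Rational(16, 3), 57), 2) = Pow(Rational(187, 3), 2) = Rational(34969, 9) ≈ 3885.4)
Add(q, Function('P')(Function('x')(-7, 3))) = Add(Rational(34969, 9), Pow(Add(-109, 3), -1)) = Add(Rational(34969, 9), Pow(-106, -1)) = Add(Rational(34969, 9), Rational(-1, 106)) = Rational(3706705, 954)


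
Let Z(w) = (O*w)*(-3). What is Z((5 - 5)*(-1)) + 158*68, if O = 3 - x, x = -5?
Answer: 10744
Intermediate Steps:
O = 8 (O = 3 - 1*(-5) = 3 + 5 = 8)
Z(w) = -24*w (Z(w) = (8*w)*(-3) = -24*w)
Z((5 - 5)*(-1)) + 158*68 = -24*(5 - 5)*(-1) + 158*68 = -0*(-1) + 10744 = -24*0 + 10744 = 0 + 10744 = 10744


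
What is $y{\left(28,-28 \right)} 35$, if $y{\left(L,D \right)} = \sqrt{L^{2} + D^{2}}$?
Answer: $980 \sqrt{2} \approx 1385.9$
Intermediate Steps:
$y{\left(L,D \right)} = \sqrt{D^{2} + L^{2}}$
$y{\left(28,-28 \right)} 35 = \sqrt{\left(-28\right)^{2} + 28^{2}} \cdot 35 = \sqrt{784 + 784} \cdot 35 = \sqrt{1568} \cdot 35 = 28 \sqrt{2} \cdot 35 = 980 \sqrt{2}$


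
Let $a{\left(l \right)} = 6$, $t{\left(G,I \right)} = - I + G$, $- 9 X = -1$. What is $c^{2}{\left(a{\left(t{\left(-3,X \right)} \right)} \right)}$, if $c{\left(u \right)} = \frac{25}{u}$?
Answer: $\frac{625}{36} \approx 17.361$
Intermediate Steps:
$X = \frac{1}{9}$ ($X = \left(- \frac{1}{9}\right) \left(-1\right) = \frac{1}{9} \approx 0.11111$)
$t{\left(G,I \right)} = G - I$
$c^{2}{\left(a{\left(t{\left(-3,X \right)} \right)} \right)} = \left(\frac{25}{6}\right)^{2} = \frac{625}{36}$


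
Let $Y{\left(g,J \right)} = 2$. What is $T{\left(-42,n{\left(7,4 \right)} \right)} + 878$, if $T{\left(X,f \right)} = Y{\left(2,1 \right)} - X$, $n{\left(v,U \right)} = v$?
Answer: $922$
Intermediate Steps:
$T{\left(X,f \right)} = 2 - X$
$T{\left(-42,n{\left(7,4 \right)} \right)} + 878 = \left(2 - -42\right) + 878 = \left(2 + 42\right) + 878 = 44 + 878 = 922$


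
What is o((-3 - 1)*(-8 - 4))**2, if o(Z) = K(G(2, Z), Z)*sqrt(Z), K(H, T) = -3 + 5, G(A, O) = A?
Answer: 192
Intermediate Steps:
K(H, T) = 2
o(Z) = 2*sqrt(Z)
o((-3 - 1)*(-8 - 4))**2 = (2*sqrt((-3 - 1)*(-8 - 4)))**2 = (2*sqrt(-4*(-12)))**2 = (2*sqrt(48))**2 = (2*(4*sqrt(3)))**2 = (8*sqrt(3))**2 = 192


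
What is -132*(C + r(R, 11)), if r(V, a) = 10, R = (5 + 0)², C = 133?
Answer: -18876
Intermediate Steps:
R = 25 (R = 5² = 25)
-132*(C + r(R, 11)) = -132*(133 + 10) = -132*143 = -18876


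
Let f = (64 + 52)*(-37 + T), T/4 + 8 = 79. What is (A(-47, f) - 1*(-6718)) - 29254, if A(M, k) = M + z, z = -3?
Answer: -22586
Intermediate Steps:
T = 284 (T = -32 + 4*79 = -32 + 316 = 284)
f = 28652 (f = (64 + 52)*(-37 + 284) = 116*247 = 28652)
A(M, k) = -3 + M (A(M, k) = M - 3 = -3 + M)
(A(-47, f) - 1*(-6718)) - 29254 = ((-3 - 47) - 1*(-6718)) - 29254 = (-50 + 6718) - 29254 = 6668 - 29254 = -22586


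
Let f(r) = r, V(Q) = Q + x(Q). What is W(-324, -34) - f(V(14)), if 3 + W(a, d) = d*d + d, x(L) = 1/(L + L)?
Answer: 30939/28 ≈ 1105.0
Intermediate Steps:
x(L) = 1/(2*L)
W(a, d) = -3 + d + d² (W(a, d) = -3 + (d*d + d) = -3 + (d² + d) = -3 + (d + d²) = -3 + d + d²)
V(Q) = Q + 1/(2*Q)
W(-324, -34) - f(V(14)) = (-3 - 34 + (-34)²) - (14 + (½)/14) = (-3 - 34 + 1156) - (14 + (½)*(1/14)) = 1119 - (14 + 1/28) = 1119 - 1*393/28 = 1119 - 393/28 = 30939/28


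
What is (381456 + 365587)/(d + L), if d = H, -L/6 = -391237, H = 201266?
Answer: 747043/2548688 ≈ 0.29311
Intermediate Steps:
L = 2347422 (L = -6*(-391237) = 2347422)
d = 201266
(381456 + 365587)/(d + L) = (381456 + 365587)/(201266 + 2347422) = 747043/2548688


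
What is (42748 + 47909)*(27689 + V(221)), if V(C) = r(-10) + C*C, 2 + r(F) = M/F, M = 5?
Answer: 13875507135/2 ≈ 6.9378e+9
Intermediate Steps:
r(F) = -2 + 5/F
V(C) = -5/2 + C**2 (V(C) = (-2 + 5/(-10)) + C*C = (-2 + 5*(-1/10)) + C**2 = (-2 - 1/2) + C**2 = -5/2 + C**2)
(42748 + 47909)*(27689 + V(221)) = (42748 + 47909)*(27689 + (-5/2 + 221**2)) = 90657*(27689 + (-5/2 + 48841)) = 90657*(27689 + 97677/2) = 90657*(153055/2) = 13875507135/2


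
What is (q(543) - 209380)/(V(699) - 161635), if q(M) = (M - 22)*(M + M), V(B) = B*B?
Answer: 178213/163483 ≈ 1.0901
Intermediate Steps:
V(B) = B²
q(M) = 2*M*(-22 + M) (q(M) = (-22 + M)*(2*M) = 2*M*(-22 + M))
(q(543) - 209380)/(V(699) - 161635) = (2*543*(-22 + 543) - 209380)/(699² - 161635) = (2*543*521 - 209380)/(488601 - 161635) = (565806 - 209380)/326966 = 356426*(1/326966) = 178213/163483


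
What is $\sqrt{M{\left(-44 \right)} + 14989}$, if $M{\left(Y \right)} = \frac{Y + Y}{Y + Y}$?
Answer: $\sqrt{14990} \approx 122.43$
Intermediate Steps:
$M{\left(Y \right)} = 1$ ($M{\left(Y \right)} = \frac{2 Y}{2 Y} = 2 Y \frac{1}{2 Y} = 1$)
$\sqrt{M{\left(-44 \right)} + 14989} = \sqrt{1 + 14989} = \sqrt{14990}$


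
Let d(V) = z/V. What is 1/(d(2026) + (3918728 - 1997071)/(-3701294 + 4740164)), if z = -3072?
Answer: 1052375310/350934221 ≈ 2.9988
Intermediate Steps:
d(V) = -3072/V
1/(d(2026) + (3918728 - 1997071)/(-3701294 + 4740164)) = 1/(-3072/2026 + (3918728 - 1997071)/(-3701294 + 4740164)) = 1/(-3072*1/2026 + 1921657/1038870) = 1/(-1536/1013 + 1921657*(1/1038870)) = 1/(-1536/1013 + 1921657/1038870) = 1/(350934221/1052375310) = 1052375310/350934221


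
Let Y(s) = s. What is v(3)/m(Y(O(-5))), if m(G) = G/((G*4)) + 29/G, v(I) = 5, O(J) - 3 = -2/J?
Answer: 340/597 ≈ 0.56951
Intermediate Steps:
O(J) = 3 - 2/J
m(G) = 1/4 + 29/G (m(G) = G/((4*G)) + 29/G = G*(1/(4*G)) + 29/G = 1/4 + 29/G)
v(3)/m(Y(O(-5))) = 5/(((116 + (3 - 2/(-5)))/(4*(3 - 2/(-5))))) = 5/(((116 + (3 - 2*(-1/5)))/(4*(3 - 2*(-1/5))))) = 5/(((116 + (3 + 2/5))/(4*(3 + 2/5)))) = 5/(((116 + 17/5)/(4*(17/5)))) = 5/(((1/4)*(5/17)*(597/5))) = 5/(597/68) = 5*(68/597) = 340/597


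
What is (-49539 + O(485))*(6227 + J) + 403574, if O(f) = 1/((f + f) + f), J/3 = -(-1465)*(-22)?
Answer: 6521091850142/1455 ≈ 4.4819e+9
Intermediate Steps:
J = -96690 (J = 3*(-(-1465)*(-22)) = 3*(-1*32230) = 3*(-32230) = -96690)
O(f) = 1/(3*f) (O(f) = 1/(2*f + f) = 1/(3*f))
(-49539 + O(485))*(6227 + J) + 403574 = (-49539 + (⅓)/485)*(6227 - 96690) + 403574 = (-49539 + (⅓)*(1/485))*(-90463) + 403574 = (-49539 + 1/1455)*(-90463) + 403574 = -72079244/1455*(-90463) + 403574 = 6520504649972/1455 + 403574 = 6521091850142/1455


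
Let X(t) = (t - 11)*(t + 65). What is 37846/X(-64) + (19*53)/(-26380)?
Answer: -199690601/395700 ≈ -504.65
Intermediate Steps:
X(t) = (-11 + t)*(65 + t)
37846/X(-64) + (19*53)/(-26380) = 37846/(-715 + (-64)² + 54*(-64)) + (19*53)/(-26380) = 37846/(-715 + 4096 - 3456) + 1007*(-1/26380) = 37846/(-75) - 1007/26380 = 37846*(-1/75) - 1007/26380 = -37846/75 - 1007/26380 = -199690601/395700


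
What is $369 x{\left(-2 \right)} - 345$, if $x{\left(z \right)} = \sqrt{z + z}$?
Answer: $-345 + 738 i \approx -345.0 + 738.0 i$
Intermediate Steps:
$x{\left(z \right)} = \sqrt{2} \sqrt{z}$ ($x{\left(z \right)} = \sqrt{2 z} = \sqrt{2} \sqrt{z}$)
$369 x{\left(-2 \right)} - 345 = 369 \sqrt{2} \sqrt{-2} - 345 = 369 \sqrt{2} i \sqrt{2} - 345 = 369 \cdot 2 i - 345 = 738 i - 345 = -345 + 738 i$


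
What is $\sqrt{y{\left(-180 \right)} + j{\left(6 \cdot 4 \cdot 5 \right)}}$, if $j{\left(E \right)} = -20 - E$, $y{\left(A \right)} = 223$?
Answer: $\sqrt{83} \approx 9.1104$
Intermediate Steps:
$\sqrt{y{\left(-180 \right)} + j{\left(6 \cdot 4 \cdot 5 \right)}} = \sqrt{223 - \left(20 + 6 \cdot 4 \cdot 5\right)} = \sqrt{223 - \left(20 + 24 \cdot 5\right)} = \sqrt{223 - 140} = \sqrt{83}$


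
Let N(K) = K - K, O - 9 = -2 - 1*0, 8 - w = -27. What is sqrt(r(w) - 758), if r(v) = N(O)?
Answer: I*sqrt(758) ≈ 27.532*I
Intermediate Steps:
w = 35 (w = 8 - 1*(-27) = 8 + 27 = 35)
O = 7 (O = 9 + (-2 - 1*0) = 9 + (-2 + 0) = 9 - 2 = 7)
N(K) = 0
r(v) = 0
sqrt(r(w) - 758) = sqrt(0 - 758) = sqrt(-758) = I*sqrt(758)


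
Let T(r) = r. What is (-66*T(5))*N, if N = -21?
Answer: 6930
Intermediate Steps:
(-66*T(5))*N = -66*5*(-21) = -330*(-21) = 6930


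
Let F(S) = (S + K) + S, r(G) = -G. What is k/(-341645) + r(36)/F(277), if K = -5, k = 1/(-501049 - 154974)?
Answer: -896507911279/13671745647935 ≈ -0.065574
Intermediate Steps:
k = -1/656023 (k = 1/(-656023) = -1/656023 ≈ -1.5243e-6)
F(S) = -5 + 2*S (F(S) = (S - 5) + S = (-5 + S) + S = -5 + 2*S)
k/(-341645) + r(36)/F(277) = -1/656023/(-341645) + (-1*36)/(-5 + 2*277) = -1/656023*(-1/341645) - 36/(-5 + 554) = 1/224126977835 - 36/549 = 1/224126977835 - 36*1/549 = 1/224126977835 - 4/61 = -896507911279/13671745647935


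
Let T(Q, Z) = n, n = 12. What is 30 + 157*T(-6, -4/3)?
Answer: 1914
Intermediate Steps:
T(Q, Z) = 12
30 + 157*T(-6, -4/3) = 30 + 157*12 = 30 + 1884 = 1914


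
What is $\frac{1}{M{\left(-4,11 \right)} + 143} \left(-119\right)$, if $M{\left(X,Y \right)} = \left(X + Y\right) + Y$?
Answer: $- \frac{17}{23} \approx -0.73913$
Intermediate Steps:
$M{\left(X,Y \right)} = X + 2 Y$
$\frac{1}{M{\left(-4,11 \right)} + 143} \left(-119\right) = \frac{1}{\left(-4 + 2 \cdot 11\right) + 143} \left(-119\right) = \frac{1}{\left(-4 + 22\right) + 143} \left(-119\right) = \frac{1}{18 + 143} \left(-119\right) = \frac{1}{161} \left(-119\right) = - \frac{17}{23}$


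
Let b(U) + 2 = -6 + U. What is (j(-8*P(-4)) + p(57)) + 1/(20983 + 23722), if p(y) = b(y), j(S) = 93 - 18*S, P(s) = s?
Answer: -19401969/44705 ≈ -434.00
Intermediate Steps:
b(U) = -8 + U (b(U) = -2 + (-6 + U) = -8 + U)
p(y) = -8 + y
(j(-8*P(-4)) + p(57)) + 1/(20983 + 23722) = ((93 - (-144)*(-4)) + (-8 + 57)) + 1/(20983 + 23722) = ((93 - 18*32) + 49) + 1/44705 = ((93 - 576) + 49) + 1/44705 = (-483 + 49) + 1/44705 = -434 + 1/44705 = -19401969/44705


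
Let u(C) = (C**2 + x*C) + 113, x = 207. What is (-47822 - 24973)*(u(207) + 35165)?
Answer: -8806447920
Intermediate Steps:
u(C) = 113 + C**2 + 207*C (u(C) = (C**2 + 207*C) + 113 = 113 + C**2 + 207*C)
(-47822 - 24973)*(u(207) + 35165) = (-47822 - 24973)*((113 + 207**2 + 207*207) + 35165) = -72795*((113 + 42849 + 42849) + 35165) = -72795*(85811 + 35165) = -72795*120976 = -8806447920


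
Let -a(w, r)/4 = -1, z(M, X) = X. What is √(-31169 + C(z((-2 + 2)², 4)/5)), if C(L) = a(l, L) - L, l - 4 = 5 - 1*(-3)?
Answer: I*√779145/5 ≈ 176.54*I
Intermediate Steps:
l = 12 (l = 4 + (5 - 1*(-3)) = 4 + (5 + 3) = 4 + 8 = 12)
a(w, r) = 4 (a(w, r) = -4*(-1) = 4)
C(L) = 4 - L
√(-31169 + C(z((-2 + 2)², 4)/5)) = √(-31169 + (4 - 4/5)) = √(-31169 + (4 - 1*⅘)) = √(-31169 + (4 - ⅘)) = √(-31169 + 16/5) = √(-155829/5) = I*√779145/5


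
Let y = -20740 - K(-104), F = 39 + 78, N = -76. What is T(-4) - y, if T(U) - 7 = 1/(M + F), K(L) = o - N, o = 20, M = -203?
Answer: 1792497/86 ≈ 20843.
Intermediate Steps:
F = 117
K(L) = 96 (K(L) = 20 - 1*(-76) = 20 + 76 = 96)
y = -20836 (y = -20740 - 1*96 = -20740 - 96 = -20836)
T(U) = 601/86 (T(U) = 7 + 1/(-203 + 117) = 7 + 1/(-86) = 7 - 1/86 = 601/86)
T(-4) - y = 601/86 - 1*(-20836) = 601/86 + 20836 = 1792497/86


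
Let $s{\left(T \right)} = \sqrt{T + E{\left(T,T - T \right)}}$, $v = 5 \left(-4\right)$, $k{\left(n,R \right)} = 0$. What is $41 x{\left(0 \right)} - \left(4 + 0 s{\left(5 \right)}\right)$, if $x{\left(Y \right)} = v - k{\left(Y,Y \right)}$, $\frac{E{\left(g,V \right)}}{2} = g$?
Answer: $-824$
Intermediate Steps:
$E{\left(g,V \right)} = 2 g$
$v = -20$
$x{\left(Y \right)} = -20$ ($x{\left(Y \right)} = -20 - 0 = -20 + 0 = -20$)
$s{\left(T \right)} = \sqrt{3} \sqrt{T}$ ($s{\left(T \right)} = \sqrt{T + 2 T} = \sqrt{3 T} = \sqrt{3} \sqrt{T}$)
$41 x{\left(0 \right)} - \left(4 + 0 s{\left(5 \right)}\right) = 41 \left(-20\right) - \left(4 + 0 \sqrt{3} \sqrt{5}\right) = -820 - \left(4 + 0 \sqrt{15}\right) = -820 + \left(0 - 4\right) = -820 - 4 = -824$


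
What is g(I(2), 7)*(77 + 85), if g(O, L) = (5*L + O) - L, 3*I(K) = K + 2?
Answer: 4752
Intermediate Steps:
I(K) = ⅔ + K/3 (I(K) = (K + 2)/3 = (2 + K)/3 = ⅔ + K/3)
g(O, L) = O + 4*L (g(O, L) = (O + 5*L) - L = O + 4*L)
g(I(2), 7)*(77 + 85) = ((⅔ + (⅓)*2) + 4*7)*(77 + 85) = ((⅔ + ⅔) + 28)*162 = (4/3 + 28)*162 = (88/3)*162 = 4752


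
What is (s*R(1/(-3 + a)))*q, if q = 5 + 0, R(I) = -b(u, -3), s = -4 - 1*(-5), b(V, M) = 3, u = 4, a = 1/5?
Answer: -15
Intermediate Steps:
a = 1/5 ≈ 0.20000
s = 1 (s = -4 + 5 = 1)
R(I) = -3 (R(I) = -1*3 = -3)
q = 5
(s*R(1/(-3 + a)))*q = (1*(-3))*5 = -3*5 = -15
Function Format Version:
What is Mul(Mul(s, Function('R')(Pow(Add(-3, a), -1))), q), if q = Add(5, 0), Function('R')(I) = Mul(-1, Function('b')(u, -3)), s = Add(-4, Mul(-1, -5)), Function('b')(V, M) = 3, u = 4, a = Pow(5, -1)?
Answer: -15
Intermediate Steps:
a = Rational(1, 5) ≈ 0.20000
s = 1 (s = Add(-4, 5) = 1)
Function('R')(I) = -3 (Function('R')(I) = Mul(-1, 3) = -3)
q = 5
Mul(Mul(s, Function('R')(Pow(Add(-3, a), -1))), q) = Mul(Mul(1, -3), 5) = Mul(-3, 5) = -15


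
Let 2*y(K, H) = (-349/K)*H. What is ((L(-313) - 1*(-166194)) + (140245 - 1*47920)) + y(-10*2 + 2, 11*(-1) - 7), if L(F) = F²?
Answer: 712627/2 ≈ 3.5631e+5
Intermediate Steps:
y(K, H) = -349*H/(2*K) (y(K, H) = ((-349/K)*H)/2 = (-349*H/K)/2 = -349*H/(2*K))
((L(-313) - 1*(-166194)) + (140245 - 1*47920)) + y(-10*2 + 2, 11*(-1) - 7) = (((-313)² - 1*(-166194)) + (140245 - 1*47920)) - 349*(11*(-1) - 7)/(2*(-10*2 + 2)) = ((97969 + 166194) + (140245 - 47920)) - 349*(-11 - 7)/(2*(-20 + 2)) = (264163 + 92325) - 349/2*(-18)/(-18) = 356488 - 349/2*(-18)*(-1/18) = 356488 - 349/2 = 712627/2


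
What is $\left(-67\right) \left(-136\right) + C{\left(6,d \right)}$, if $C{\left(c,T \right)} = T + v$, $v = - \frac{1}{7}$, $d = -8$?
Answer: $\frac{63727}{7} \approx 9103.9$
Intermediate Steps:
$v = - \frac{1}{7}$ ($v = \left(-1\right) \frac{1}{7} = - \frac{1}{7} \approx -0.14286$)
$C{\left(c,T \right)} = - \frac{1}{7} + T$ ($C{\left(c,T \right)} = T - \frac{1}{7} = - \frac{1}{7} + T$)
$\left(-67\right) \left(-136\right) + C{\left(6,d \right)} = \left(-67\right) \left(-136\right) - \frac{57}{7} = 9112 - \frac{57}{7} = \frac{63727}{7}$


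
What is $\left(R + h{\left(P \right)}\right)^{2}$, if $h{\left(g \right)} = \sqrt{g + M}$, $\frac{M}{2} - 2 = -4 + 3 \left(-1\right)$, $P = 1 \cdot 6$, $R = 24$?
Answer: $572 + 96 i \approx 572.0 + 96.0 i$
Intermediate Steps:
$P = 6$
$M = -10$ ($M = 4 + 2 \left(-4 + 3 \left(-1\right)\right) = 4 + 2 \left(-4 - 3\right) = 4 + 2 \left(-7\right) = 4 - 14 = -10$)
$h{\left(g \right)} = \sqrt{-10 + g}$ ($h{\left(g \right)} = \sqrt{g - 10} = \sqrt{-10 + g}$)
$\left(R + h{\left(P \right)}\right)^{2} = \left(24 + \sqrt{-10 + 6}\right)^{2} = \left(24 + \sqrt{-4}\right)^{2} = \left(24 + 2 i\right)^{2}$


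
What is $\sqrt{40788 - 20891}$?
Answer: $\sqrt{19897} \approx 141.06$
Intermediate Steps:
$\sqrt{40788 - 20891} = \sqrt{19897}$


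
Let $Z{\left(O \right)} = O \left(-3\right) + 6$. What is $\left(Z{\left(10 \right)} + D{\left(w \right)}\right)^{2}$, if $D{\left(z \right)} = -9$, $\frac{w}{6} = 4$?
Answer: $1089$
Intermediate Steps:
$w = 24$ ($w = 6 \cdot 4 = 24$)
$Z{\left(O \right)} = 6 - 3 O$ ($Z{\left(O \right)} = - 3 O + 6 = 6 - 3 O$)
$\left(Z{\left(10 \right)} + D{\left(w \right)}\right)^{2} = \left(\left(6 - 30\right) - 9\right)^{2} = \left(-24 - 9\right)^{2} = \left(-33\right)^{2} = 1089$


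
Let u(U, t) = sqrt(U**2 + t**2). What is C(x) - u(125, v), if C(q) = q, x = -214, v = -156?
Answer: -214 - sqrt(39961) ≈ -413.90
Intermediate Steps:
C(x) - u(125, v) = -214 - sqrt(125**2 + (-156)**2) = -214 - sqrt(15625 + 24336) = -214 - sqrt(39961)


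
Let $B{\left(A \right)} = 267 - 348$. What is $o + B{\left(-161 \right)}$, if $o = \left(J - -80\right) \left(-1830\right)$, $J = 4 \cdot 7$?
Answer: $-197721$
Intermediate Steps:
$J = 28$
$B{\left(A \right)} = -81$
$o = -197640$ ($o = \left(28 - -80\right) \left(-1830\right) = \left(28 + 80\right) \left(-1830\right) = 108 \left(-1830\right) = -197640$)
$o + B{\left(-161 \right)} = -197640 - 81 = -197721$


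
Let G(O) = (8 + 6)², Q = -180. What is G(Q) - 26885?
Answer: -26689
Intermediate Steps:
G(O) = 196 (G(O) = 14² = 196)
G(Q) - 26885 = 196 - 26885 = -26689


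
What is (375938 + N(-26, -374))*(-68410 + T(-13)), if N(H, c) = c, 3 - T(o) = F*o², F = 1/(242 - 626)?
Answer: -822113320343/32 ≈ -2.5691e+10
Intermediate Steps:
F = -1/384 (F = 1/(-384) = -1/384 ≈ -0.0026042)
T(o) = 3 + o²/384 (T(o) = 3 - (-1)*o²/384 = 3 + o²/384)
(375938 + N(-26, -374))*(-68410 + T(-13)) = (375938 - 374)*(-68410 + (3 + (1/384)*(-13)²)) = 375564*(-68410 + (3 + (1/384)*169)) = 375564*(-68410 + (3 + 169/384)) = 375564*(-68410 + 1321/384) = 375564*(-26268119/384) = -822113320343/32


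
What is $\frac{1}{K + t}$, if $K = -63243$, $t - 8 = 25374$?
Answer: $- \frac{1}{37861} \approx -2.6412 \cdot 10^{-5}$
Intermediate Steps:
$t = 25382$ ($t = 8 + 25374 = 25382$)
$\frac{1}{K + t} = \frac{1}{-63243 + 25382} = \frac{1}{-37861} = - \frac{1}{37861}$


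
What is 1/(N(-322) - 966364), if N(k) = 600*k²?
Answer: 1/61244036 ≈ 1.6328e-8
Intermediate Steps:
1/(N(-322) - 966364) = 1/(600*(-322)² - 966364) = 1/(600*103684 - 966364) = 1/(62210400 - 966364) = 1/61244036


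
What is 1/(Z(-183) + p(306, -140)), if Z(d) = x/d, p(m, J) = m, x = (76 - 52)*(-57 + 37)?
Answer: 61/18826 ≈ 0.0032402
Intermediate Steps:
x = -480 (x = 24*(-20) = -480)
Z(d) = -480/d
1/(Z(-183) + p(306, -140)) = 1/(-480/(-183) + 306) = 1/(-480*(-1/183) + 306) = 1/(160/61 + 306) = 1/(18826/61) = 61/18826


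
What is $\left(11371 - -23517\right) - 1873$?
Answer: $33015$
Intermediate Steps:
$\left(11371 - -23517\right) - 1873 = \left(11371 + 23517\right) - 1873 = 34888 - 1873 = 33015$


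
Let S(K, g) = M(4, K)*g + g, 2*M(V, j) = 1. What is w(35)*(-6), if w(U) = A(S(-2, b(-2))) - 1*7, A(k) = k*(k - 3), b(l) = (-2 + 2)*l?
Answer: 42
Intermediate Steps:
M(V, j) = 1/2 (M(V, j) = (1/2)*1 = 1/2)
b(l) = 0 (b(l) = 0*l = 0)
S(K, g) = 3*g/2 (S(K, g) = g/2 + g = 3*g/2)
A(k) = k*(-3 + k)
w(U) = -7 (w(U) = ((3/2)*0)*(-3 + (3/2)*0) - 1*7 = 0*(-3 + 0) - 7 = 0*(-3) - 7 = 0 - 7 = -7)
w(35)*(-6) = -7*(-6) = 42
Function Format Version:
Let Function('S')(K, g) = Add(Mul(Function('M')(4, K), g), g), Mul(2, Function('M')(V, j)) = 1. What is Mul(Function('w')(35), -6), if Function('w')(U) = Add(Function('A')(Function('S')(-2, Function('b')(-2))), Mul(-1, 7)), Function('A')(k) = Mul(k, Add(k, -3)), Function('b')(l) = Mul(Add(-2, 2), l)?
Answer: 42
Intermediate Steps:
Function('M')(V, j) = Rational(1, 2) (Function('M')(V, j) = Mul(Rational(1, 2), 1) = Rational(1, 2))
Function('b')(l) = 0 (Function('b')(l) = Mul(0, l) = 0)
Function('S')(K, g) = Mul(Rational(3, 2), g) (Function('S')(K, g) = Add(Mul(Rational(1, 2), g), g) = Mul(Rational(3, 2), g))
Function('A')(k) = Mul(k, Add(-3, k))
Function('w')(U) = -7 (Function('w')(U) = Add(Mul(Mul(Rational(3, 2), 0), Add(-3, Mul(Rational(3, 2), 0))), Mul(-1, 7)) = Add(Mul(0, Add(-3, 0)), -7) = Add(Mul(0, -3), -7) = Add(0, -7) = -7)
Mul(Function('w')(35), -6) = Mul(-7, -6) = 42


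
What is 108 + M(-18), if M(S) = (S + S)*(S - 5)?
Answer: 936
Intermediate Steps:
M(S) = 2*S*(-5 + S) (M(S) = (2*S)*(-5 + S) = 2*S*(-5 + S))
108 + M(-18) = 108 + 2*(-18)*(-5 - 18) = 108 + 2*(-18)*(-23) = 108 + 828 = 936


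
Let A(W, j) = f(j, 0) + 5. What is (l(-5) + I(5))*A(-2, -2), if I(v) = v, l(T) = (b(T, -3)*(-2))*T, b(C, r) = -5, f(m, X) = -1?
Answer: -180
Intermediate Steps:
l(T) = 10*T (l(T) = (-5*(-2))*T = 10*T)
A(W, j) = 4 (A(W, j) = -1 + 5 = 4)
(l(-5) + I(5))*A(-2, -2) = (10*(-5) + 5)*4 = (-50 + 5)*4 = -45*4 = -180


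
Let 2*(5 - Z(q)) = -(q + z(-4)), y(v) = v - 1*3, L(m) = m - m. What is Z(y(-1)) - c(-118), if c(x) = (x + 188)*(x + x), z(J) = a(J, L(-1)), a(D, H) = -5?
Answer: 33041/2 ≈ 16521.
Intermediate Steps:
L(m) = 0
y(v) = -3 + v (y(v) = v - 3 = -3 + v)
z(J) = -5
c(x) = 2*x*(188 + x) (c(x) = (188 + x)*(2*x) = 2*x*(188 + x))
Z(q) = 5/2 + q/2 (Z(q) = 5 - (-1)*(q - 5)/2 = 5 - (-1)*(-5 + q)/2 = 5 - (5 - q)/2 = 5 + (-5/2 + q/2) = 5/2 + q/2)
Z(y(-1)) - c(-118) = (5/2 + (-3 - 1)/2) - 2*(-118)*(188 - 118) = (5/2 + (½)*(-4)) - 2*(-118)*70 = (5/2 - 2) - 1*(-16520) = ½ + 16520 = 33041/2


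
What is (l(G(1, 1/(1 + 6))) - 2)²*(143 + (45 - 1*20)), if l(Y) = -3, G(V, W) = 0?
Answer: 4200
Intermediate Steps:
(l(G(1, 1/(1 + 6))) - 2)²*(143 + (45 - 1*20)) = (-3 - 2)²*(143 + (45 - 1*20)) = (-5)²*(143 + (45 - 20)) = 25*(143 + 25) = 25*168 = 4200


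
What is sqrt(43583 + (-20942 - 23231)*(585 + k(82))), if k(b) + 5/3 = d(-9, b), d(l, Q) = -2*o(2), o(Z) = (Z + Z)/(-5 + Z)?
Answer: I*sqrt(25841795) ≈ 5083.5*I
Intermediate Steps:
o(Z) = 2*Z/(-5 + Z) (o(Z) = (2*Z)/(-5 + Z) = 2*Z/(-5 + Z))
d(l, Q) = 8/3 (d(l, Q) = -4*2/(-5 + 2) = -4*2/(-3) = -4*2*(-1)/3 = -2*(-4/3) = 8/3)
k(b) = 1 (k(b) = -5/3 + 8/3 = 1)
sqrt(43583 + (-20942 - 23231)*(585 + k(82))) = sqrt(43583 + (-20942 - 23231)*(585 + 1)) = sqrt(43583 - 44173*586) = sqrt(43583 - 25885378) = sqrt(-25841795) = I*sqrt(25841795)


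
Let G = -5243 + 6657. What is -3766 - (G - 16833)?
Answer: 11653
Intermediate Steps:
G = 1414
-3766 - (G - 16833) = -3766 - (1414 - 16833) = -3766 - 1*(-15419) = -3766 + 15419 = 11653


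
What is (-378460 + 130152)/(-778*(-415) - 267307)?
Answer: -248308/55563 ≈ -4.4689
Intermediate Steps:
(-378460 + 130152)/(-778*(-415) - 267307) = -248308/(322870 - 267307) = -248308/55563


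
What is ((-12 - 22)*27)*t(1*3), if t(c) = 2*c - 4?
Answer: -1836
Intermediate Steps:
t(c) = -4 + 2*c
((-12 - 22)*27)*t(1*3) = ((-12 - 22)*27)*(-4 + 2*(1*3)) = (-34*27)*(-4 + 2*3) = -918*(-4 + 6) = -918*2 = -1836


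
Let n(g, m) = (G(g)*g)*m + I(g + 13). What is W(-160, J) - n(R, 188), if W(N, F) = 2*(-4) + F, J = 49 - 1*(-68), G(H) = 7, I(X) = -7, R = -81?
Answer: 106712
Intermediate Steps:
J = 117 (J = 49 + 68 = 117)
n(g, m) = -7 + 7*g*m (n(g, m) = (7*g)*m - 7 = 7*g*m - 7 = -7 + 7*g*m)
W(N, F) = -8 + F
W(-160, J) - n(R, 188) = (-8 + 117) - (-7 + 7*(-81)*188) = 109 - (-7 - 106596) = 109 - 1*(-106603) = 109 + 106603 = 106712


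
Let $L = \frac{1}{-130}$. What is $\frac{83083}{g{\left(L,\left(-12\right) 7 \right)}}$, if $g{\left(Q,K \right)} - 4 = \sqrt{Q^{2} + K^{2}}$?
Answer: $- \frac{5616410800}{118976001} + \frac{10800790 \sqrt{119246401}}{118976001} \approx 944.13$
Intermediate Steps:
$L = - \frac{1}{130} \approx -0.0076923$
$g{\left(Q,K \right)} = 4 + \sqrt{K^{2} + Q^{2}}$ ($g{\left(Q,K \right)} = 4 + \sqrt{Q^{2} + K^{2}} = 4 + \sqrt{K^{2} + Q^{2}}$)
$\frac{83083}{g{\left(L,\left(-12\right) 7 \right)}} = \frac{83083}{4 + \sqrt{\left(\left(-12\right) 7\right)^{2} + \left(- \frac{1}{130}\right)^{2}}} = \frac{83083}{4 + \sqrt{\left(-84\right)^{2} + \frac{1}{16900}}} = \frac{83083}{4 + \sqrt{7056 + \frac{1}{16900}}} = \frac{83083}{4 + \sqrt{\frac{119246401}{16900}}} = \frac{83083}{4 + \frac{\sqrt{119246401}}{130}}$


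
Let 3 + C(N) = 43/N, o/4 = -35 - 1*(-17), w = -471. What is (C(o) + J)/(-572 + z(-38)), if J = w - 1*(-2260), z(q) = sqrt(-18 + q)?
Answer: -18382507/5890320 - 128549*I*sqrt(14)/11780640 ≈ -3.1208 - 0.040829*I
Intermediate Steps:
J = 1789 (J = -471 - 1*(-2260) = -471 + 2260 = 1789)
o = -72 (o = 4*(-35 - 1*(-17)) = 4*(-35 + 17) = 4*(-18) = -72)
C(N) = -3 + 43/N
(C(o) + J)/(-572 + z(-38)) = ((-3 + 43/(-72)) + 1789)/(-572 + sqrt(-18 - 38)) = ((-3 + 43*(-1/72)) + 1789)/(-572 + sqrt(-56)) = ((-3 - 43/72) + 1789)/(-572 + 2*I*sqrt(14)) = (-259/72 + 1789)/(-572 + 2*I*sqrt(14)) = 128549/(72*(-572 + 2*I*sqrt(14)))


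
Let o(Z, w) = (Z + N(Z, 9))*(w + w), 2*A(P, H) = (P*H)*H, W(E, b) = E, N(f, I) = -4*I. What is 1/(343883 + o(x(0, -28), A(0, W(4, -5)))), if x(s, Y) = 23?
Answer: 1/343883 ≈ 2.9080e-6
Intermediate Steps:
A(P, H) = P*H**2/2 (A(P, H) = ((P*H)*H)/2 = ((H*P)*H)/2 = (P*H**2)/2 = P*H**2/2)
o(Z, w) = 2*w*(-36 + Z) (o(Z, w) = (Z - 4*9)*(w + w) = (Z - 36)*(2*w) = (-36 + Z)*(2*w) = 2*w*(-36 + Z))
1/(343883 + o(x(0, -28), A(0, W(4, -5)))) = 1/(343883 + 2*((1/2)*0*4**2)*(-36 + 23)) = 1/(343883 + 2*((1/2)*0*16)*(-13)) = 1/(343883 + 2*0*(-13)) = 1/(343883 + 0) = 1/343883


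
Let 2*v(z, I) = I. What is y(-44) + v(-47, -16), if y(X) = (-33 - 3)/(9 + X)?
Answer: -244/35 ≈ -6.9714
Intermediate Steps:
y(X) = -36/(9 + X)
v(z, I) = I/2
y(-44) + v(-47, -16) = -36/(9 - 44) + (½)*(-16) = -36/(-35) - 8 = -36*(-1/35) - 8 = 36/35 - 8 = -244/35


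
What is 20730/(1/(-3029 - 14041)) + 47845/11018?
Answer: -556977364565/1574 ≈ -3.5386e+8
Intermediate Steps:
20730/(1/(-3029 - 14041)) + 47845/11018 = 20730/(1/(-17070)) + 47845*(1/11018) = 20730/(-1/17070) + 6835/1574 = 20730*(-17070) + 6835/1574 = -353861100 + 6835/1574 = -556977364565/1574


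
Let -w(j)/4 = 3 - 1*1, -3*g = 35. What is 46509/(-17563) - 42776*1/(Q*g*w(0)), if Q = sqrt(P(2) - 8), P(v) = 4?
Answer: -46509/17563 + 16041*I/70 ≈ -2.6481 + 229.16*I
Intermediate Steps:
g = -35/3 (g = -1/3*35 = -35/3 ≈ -11.667)
w(j) = -8 (w(j) = -4*(3 - 1*1) = -4*(3 - 1) = -4*2 = -8)
Q = 2*I (Q = sqrt(4 - 8) = sqrt(-4) = 2*I ≈ 2.0*I)
46509/(-17563) - 42776*1/(Q*g*w(0)) = 46509/(-17563) - 42776*(-3*I/560) = 46509*(-1/17563) - 42776*(-3*I/560) = -46509/17563 - 42776*(-3*I/560) = -46509/17563 - (-16041)*I/70 = -46509/17563 + 16041*I/70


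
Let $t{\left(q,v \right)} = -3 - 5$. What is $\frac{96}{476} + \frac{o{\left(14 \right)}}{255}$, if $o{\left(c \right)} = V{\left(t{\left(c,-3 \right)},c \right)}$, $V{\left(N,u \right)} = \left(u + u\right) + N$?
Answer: $\frac{100}{357} \approx 0.28011$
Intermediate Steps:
$t{\left(q,v \right)} = -8$
$V{\left(N,u \right)} = N + 2 u$ ($V{\left(N,u \right)} = 2 u + N = N + 2 u$)
$o{\left(c \right)} = -8 + 2 c$
$\frac{96}{476} + \frac{o{\left(14 \right)}}{255} = \frac{96}{476} + \frac{-8 + 2 \cdot 14}{255} = 96 \cdot \frac{1}{476} + \left(-8 + 28\right) \frac{1}{255} = \frac{24}{119} + 20 \cdot \frac{1}{255} = \frac{24}{119} + \frac{4}{51} = \frac{100}{357}$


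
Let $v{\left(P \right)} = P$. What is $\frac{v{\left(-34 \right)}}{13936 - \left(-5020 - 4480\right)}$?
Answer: $- \frac{17}{11718} \approx -0.0014508$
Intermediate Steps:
$\frac{v{\left(-34 \right)}}{13936 - \left(-5020 - 4480\right)} = - \frac{34}{13936 - \left(-5020 - 4480\right)} = - \frac{34}{13936 - -9500} = - \frac{34}{13936 + 9500} = - \frac{34}{23436} = \left(-34\right) \frac{1}{23436} = - \frac{17}{11718}$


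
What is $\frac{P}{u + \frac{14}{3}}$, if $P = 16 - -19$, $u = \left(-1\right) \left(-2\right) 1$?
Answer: $\frac{21}{4} \approx 5.25$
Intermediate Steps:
$u = 2$ ($u = 2 \cdot 1 = 2$)
$P = 35$ ($P = 16 + 19 = 35$)
$\frac{P}{u + \frac{14}{3}} = \frac{35}{2 + \frac{14}{3}} = \frac{35}{\frac{20}{3}} = 35 \cdot \frac{3}{20} = \frac{21}{4}$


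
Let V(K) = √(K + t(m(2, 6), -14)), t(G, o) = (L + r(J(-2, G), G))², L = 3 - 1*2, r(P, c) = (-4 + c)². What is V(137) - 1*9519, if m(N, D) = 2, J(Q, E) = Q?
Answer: -9519 + 9*√2 ≈ -9506.3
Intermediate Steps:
L = 1 (L = 3 - 2 = 1)
t(G, o) = (1 + (-4 + G)²)²
V(K) = √(25 + K) (V(K) = √(K + (1 + (-4 + 2)²)²) = √(K + (1 + (-2)²)²) = √(K + (1 + 4)²) = √(K + 5²) = √(K + 25) = √(25 + K))
V(137) - 1*9519 = √(25 + 137) - 1*9519 = √162 - 9519 = 9*√2 - 9519 = -9519 + 9*√2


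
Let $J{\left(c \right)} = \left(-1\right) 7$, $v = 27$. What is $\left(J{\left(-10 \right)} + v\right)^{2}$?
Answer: $400$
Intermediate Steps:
$J{\left(c \right)} = -7$
$\left(J{\left(-10 \right)} + v\right)^{2} = \left(-7 + 27\right)^{2} = 20^{2} = 400$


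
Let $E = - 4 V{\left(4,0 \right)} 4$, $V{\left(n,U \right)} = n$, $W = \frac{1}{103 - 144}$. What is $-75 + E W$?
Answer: $- \frac{3011}{41} \approx -73.439$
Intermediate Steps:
$W = - \frac{1}{41}$ ($W = \frac{1}{-41} = - \frac{1}{41} \approx -0.02439$)
$E = -64$ ($E = \left(-4\right) 4 \cdot 4 = \left(-16\right) 4 = -64$)
$-75 + E W = -75 - - \frac{64}{41} = -75 + \frac{64}{41} = - \frac{3011}{41}$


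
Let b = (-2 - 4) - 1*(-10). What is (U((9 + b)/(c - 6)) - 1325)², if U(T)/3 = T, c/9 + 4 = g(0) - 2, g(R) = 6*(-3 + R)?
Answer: 9616351969/5476 ≈ 1.7561e+6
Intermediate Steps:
g(R) = -18 + 6*R
b = 4 (b = -6 + 10 = 4)
c = -216 (c = -36 + 9*((-18 + 6*0) - 2) = -36 + 9*((-18 + 0) - 2) = -36 + 9*(-18 - 2) = -36 + 9*(-20) = -36 - 180 = -216)
U(T) = 3*T
(U((9 + b)/(c - 6)) - 1325)² = (3*((9 + 4)/(-216 - 6)) - 1325)² = (3*(13/(-222)) - 1325)² = (3*(13*(-1/222)) - 1325)² = (3*(-13/222) - 1325)² = (-13/74 - 1325)² = (-98063/74)² = 9616351969/5476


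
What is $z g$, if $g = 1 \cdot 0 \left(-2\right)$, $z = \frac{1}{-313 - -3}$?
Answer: $0$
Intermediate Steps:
$z = - \frac{1}{310}$ ($z = \frac{1}{-313 + 3} = \frac{1}{-310} = - \frac{1}{310} \approx -0.0032258$)
$g = 0$ ($g = 0 \left(-2\right) = 0$)
$z g = \left(- \frac{1}{310}\right) 0 = 0$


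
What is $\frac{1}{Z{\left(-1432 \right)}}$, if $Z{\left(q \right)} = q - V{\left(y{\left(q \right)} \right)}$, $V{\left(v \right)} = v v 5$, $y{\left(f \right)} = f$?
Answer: $- \frac{1}{10254552} \approx -9.7518 \cdot 10^{-8}$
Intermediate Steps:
$V{\left(v \right)} = 5 v^{2}$ ($V{\left(v \right)} = v^{2} \cdot 5 = 5 v^{2}$)
$Z{\left(q \right)} = q - 5 q^{2}$
$\frac{1}{Z{\left(-1432 \right)}} = \frac{1}{\left(-1432\right) \left(1 - -7160\right)} = \frac{1}{\left(-1432\right) \left(1 + 7160\right)} = \frac{1}{\left(-1432\right) 7161} = \frac{1}{-10254552} = - \frac{1}{10254552}$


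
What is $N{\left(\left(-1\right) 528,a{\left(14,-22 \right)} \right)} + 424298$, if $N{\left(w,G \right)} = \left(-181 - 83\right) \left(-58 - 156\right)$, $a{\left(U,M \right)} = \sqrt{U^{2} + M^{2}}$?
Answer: $480794$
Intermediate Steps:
$a{\left(U,M \right)} = \sqrt{M^{2} + U^{2}}$
$N{\left(w,G \right)} = 56496$ ($N{\left(w,G \right)} = \left(-264\right) \left(-214\right) = 56496$)
$N{\left(\left(-1\right) 528,a{\left(14,-22 \right)} \right)} + 424298 = 56496 + 424298 = 480794$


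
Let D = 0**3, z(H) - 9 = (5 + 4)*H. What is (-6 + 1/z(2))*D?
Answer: 0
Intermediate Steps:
z(H) = 9 + 9*H (z(H) = 9 + (5 + 4)*H = 9 + 9*H)
D = 0
(-6 + 1/z(2))*D = (-6 + 1/(9 + 9*2))*0 = (-6 + 1/(9 + 18))*0 = (-6 + 1/27)*0 = -161/27*0 = 0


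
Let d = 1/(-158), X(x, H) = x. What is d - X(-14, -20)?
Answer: 2211/158 ≈ 13.994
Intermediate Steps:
d = -1/158 ≈ -0.0063291
d - X(-14, -20) = -1/158 - 1*(-14) = -1/158 + 14 = 2211/158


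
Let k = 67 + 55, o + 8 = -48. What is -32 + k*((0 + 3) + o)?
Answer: -6498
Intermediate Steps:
o = -56 (o = -8 - 48 = -56)
k = 122
-32 + k*((0 + 3) + o) = -32 + 122*((0 + 3) - 56) = -32 + 122*(3 - 56) = -32 + 122*(-53) = -32 - 6466 = -6498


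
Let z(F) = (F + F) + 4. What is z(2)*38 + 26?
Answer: 330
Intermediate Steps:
z(F) = 4 + 2*F (z(F) = 2*F + 4 = 4 + 2*F)
z(2)*38 + 26 = (4 + 2*2)*38 + 26 = (4 + 4)*38 + 26 = 8*38 + 26 = 304 + 26 = 330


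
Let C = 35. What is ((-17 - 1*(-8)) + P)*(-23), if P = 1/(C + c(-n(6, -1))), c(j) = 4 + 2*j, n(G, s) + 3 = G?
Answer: 6808/33 ≈ 206.30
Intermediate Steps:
n(G, s) = -3 + G
P = 1/33 (P = 1/(35 + (4 + 2*(-(-3 + 6)))) = 1/(35 + (4 + 2*(-1*3))) = 1/(35 + (4 + 2*(-3))) = 1/(35 + (4 - 6)) = 1/(35 - 2) = 1/33 ≈ 0.030303)
((-17 - 1*(-8)) + P)*(-23) = ((-17 - 1*(-8)) + 1/33)*(-23) = ((-17 + 8) + 1/33)*(-23) = (-9 + 1/33)*(-23) = -296/33*(-23) = 6808/33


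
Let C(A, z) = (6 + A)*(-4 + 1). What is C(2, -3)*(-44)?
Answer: 1056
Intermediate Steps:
C(A, z) = -18 - 3*A (C(A, z) = (6 + A)*(-3) = -18 - 3*A)
C(2, -3)*(-44) = (-18 - 3*2)*(-44) = (-18 - 6)*(-44) = -24*(-44) = 1056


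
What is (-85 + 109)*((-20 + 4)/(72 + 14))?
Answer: -192/43 ≈ -4.4651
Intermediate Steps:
(-85 + 109)*((-20 + 4)/(72 + 14)) = 24*(-16/86) = 24*(-16*1/86) = 24*(-8/43) = -192/43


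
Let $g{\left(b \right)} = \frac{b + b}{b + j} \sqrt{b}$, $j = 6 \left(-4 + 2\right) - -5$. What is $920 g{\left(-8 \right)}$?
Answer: $\frac{5888 i \sqrt{2}}{3} \approx 2775.6 i$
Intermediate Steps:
$j = -7$ ($j = 6 \left(-2\right) + 5 = -12 + 5 = -7$)
$g{\left(b \right)} = \frac{2 b^{\frac{3}{2}}}{-7 + b}$ ($g{\left(b \right)} = \frac{b + b}{b - 7} \sqrt{b} = \frac{2 b}{-7 + b} \sqrt{b} = \frac{2 b^{\frac{3}{2}}}{-7 + b}$)
$920 g{\left(-8 \right)} = 920 \frac{2 \left(-8\right)^{\frac{3}{2}}}{-7 - 8} = 920 \frac{2 \left(- 16 i \sqrt{2}\right)}{-15} = 920 \cdot 2 \left(- 16 i \sqrt{2}\right) \left(- \frac{1}{15}\right) = 920 \frac{32 i \sqrt{2}}{15} = \frac{5888 i \sqrt{2}}{3}$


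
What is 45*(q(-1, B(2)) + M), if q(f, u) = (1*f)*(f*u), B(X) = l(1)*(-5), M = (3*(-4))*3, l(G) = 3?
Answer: -2295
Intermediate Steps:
M = -36 (M = -12*3 = -36)
B(X) = -15 (B(X) = 3*(-5) = -15)
q(f, u) = u*f² (q(f, u) = f*(f*u) = u*f²)
45*(q(-1, B(2)) + M) = 45*(-15*(-1)² - 36) = 45*(-15*1 - 36) = 45*(-15 - 36) = 45*(-51) = -2295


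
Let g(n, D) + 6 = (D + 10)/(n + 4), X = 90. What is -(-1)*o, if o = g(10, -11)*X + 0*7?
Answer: -3825/7 ≈ -546.43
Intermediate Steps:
g(n, D) = -6 + (10 + D)/(4 + n) (g(n, D) = -6 + (D + 10)/(n + 4) = -6 + (10 + D)/(4 + n))
o = -3825/7 (o = ((-14 - 11 - 6*10)/(4 + 10))*90 + 0*7 = ((-14 - 11 - 60)/14)*90 + 0 = ((1/14)*(-85))*90 + 0 = -85/14*90 + 0 = -3825/7 + 0 = -3825/7 ≈ -546.43)
-(-1)*o = -(-1)*(-3825)/7 = -1*3825/7 = -3825/7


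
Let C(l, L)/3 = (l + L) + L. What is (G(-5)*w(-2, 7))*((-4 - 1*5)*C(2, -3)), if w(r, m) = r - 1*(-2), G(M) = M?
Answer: 0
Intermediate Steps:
C(l, L) = 3*l + 6*L (C(l, L) = 3*((l + L) + L) = 3*((L + l) + L) = 3*(l + 2*L) = 3*l + 6*L)
w(r, m) = 2 + r (w(r, m) = r + 2 = 2 + r)
(G(-5)*w(-2, 7))*((-4 - 1*5)*C(2, -3)) = (-5*(2 - 2))*((-4 - 1*5)*(3*2 + 6*(-3))) = (-5*0)*((-4 - 5)*(6 - 18)) = 0*(-9*(-12)) = 0*108 = 0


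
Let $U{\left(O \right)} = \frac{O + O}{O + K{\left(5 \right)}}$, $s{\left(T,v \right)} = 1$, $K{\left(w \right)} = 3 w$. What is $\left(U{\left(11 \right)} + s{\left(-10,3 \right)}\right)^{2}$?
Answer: $\frac{576}{169} \approx 3.4083$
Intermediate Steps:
$U{\left(O \right)} = \frac{2 O}{15 + O}$ ($U{\left(O \right)} = \frac{O + O}{O + 3 \cdot 5} = \frac{2 O}{O + 15} = \frac{2 O}{15 + O}$)
$\left(U{\left(11 \right)} + s{\left(-10,3 \right)}\right)^{2} = \left(2 \cdot 11 \frac{1}{15 + 11} + 1\right)^{2} = \left(2 \cdot 11 \cdot \frac{1}{26} + 1\right)^{2} = \left(\frac{11}{13} + 1\right)^{2} = \left(\frac{24}{13}\right)^{2} = \frac{576}{169}$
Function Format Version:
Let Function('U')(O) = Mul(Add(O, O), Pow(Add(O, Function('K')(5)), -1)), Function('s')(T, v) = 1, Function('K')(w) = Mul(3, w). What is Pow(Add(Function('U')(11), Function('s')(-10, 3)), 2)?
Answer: Rational(576, 169) ≈ 3.4083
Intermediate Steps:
Function('U')(O) = Mul(2, O, Pow(Add(15, O), -1)) (Function('U')(O) = Mul(Add(O, O), Pow(Add(O, Mul(3, 5)), -1)) = Mul(Mul(2, O), Pow(Add(O, 15), -1)) = Mul(Mul(2, O), Pow(Add(15, O), -1)) = Mul(2, O, Pow(Add(15, O), -1)))
Pow(Add(Function('U')(11), Function('s')(-10, 3)), 2) = Pow(Add(Mul(2, 11, Pow(Add(15, 11), -1)), 1), 2) = Pow(Add(Mul(2, 11, Pow(26, -1)), 1), 2) = Pow(Add(Mul(2, 11, Rational(1, 26)), 1), 2) = Pow(Add(Rational(11, 13), 1), 2) = Pow(Rational(24, 13), 2) = Rational(576, 169)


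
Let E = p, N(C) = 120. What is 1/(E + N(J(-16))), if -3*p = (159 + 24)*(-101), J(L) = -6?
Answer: 1/6281 ≈ 0.00015921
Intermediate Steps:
p = 6161 (p = -(159 + 24)*(-101)/3 = -61*(-101) = -⅓*(-18483) = 6161)
E = 6161
1/(E + N(J(-16))) = 1/(6161 + 120) = 1/6281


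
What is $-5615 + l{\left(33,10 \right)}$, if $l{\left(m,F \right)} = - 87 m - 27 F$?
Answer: $-8756$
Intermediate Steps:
$-5615 + l{\left(33,10 \right)} = -5615 - 3141 = -8756$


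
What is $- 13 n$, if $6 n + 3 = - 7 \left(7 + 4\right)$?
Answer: $\frac{520}{3} \approx 173.33$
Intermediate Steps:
$n = - \frac{40}{3}$ ($n = - \frac{1}{2} + \frac{\left(-7\right) \left(7 + 4\right)}{6} = - \frac{1}{2} + \frac{\left(-7\right) 11}{6} = - \frac{1}{2} + \frac{1}{6} \left(-77\right) = - \frac{1}{2} - \frac{77}{6} = - \frac{40}{3} \approx -13.333$)
$- 13 n = \left(-13\right) \left(- \frac{40}{3}\right) = \frac{520}{3}$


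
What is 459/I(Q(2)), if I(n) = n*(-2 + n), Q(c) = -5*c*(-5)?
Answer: 153/800 ≈ 0.19125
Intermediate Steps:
Q(c) = 25*c
459/I(Q(2)) = 459/(((25*2)*(-2 + 25*2))) = 459/((50*(-2 + 50))) = 459/((50*48)) = 459/2400 = 459*(1/2400) = 153/800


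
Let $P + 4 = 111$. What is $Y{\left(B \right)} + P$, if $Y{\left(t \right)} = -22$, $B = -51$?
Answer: $85$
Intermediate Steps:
$P = 107$ ($P = -4 + 111 = 107$)
$Y{\left(B \right)} + P = -22 + 107 = 85$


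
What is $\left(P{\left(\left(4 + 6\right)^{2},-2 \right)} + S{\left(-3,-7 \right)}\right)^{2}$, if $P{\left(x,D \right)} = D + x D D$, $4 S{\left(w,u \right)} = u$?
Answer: $\frac{2512225}{16} \approx 1.5701 \cdot 10^{5}$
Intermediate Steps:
$S{\left(w,u \right)} = \frac{u}{4}$
$P{\left(x,D \right)} = D + x D^{2}$ ($P{\left(x,D \right)} = D + D x D = D + x D^{2}$)
$\left(P{\left(\left(4 + 6\right)^{2},-2 \right)} + S{\left(-3,-7 \right)}\right)^{2} = \left(- 2 \left(1 - 2 \left(4 + 6\right)^{2}\right) + \frac{1}{4} \left(-7\right)\right)^{2} = \left(- 2 \left(1 - 2 \cdot 10^{2}\right) - \frac{7}{4}\right)^{2} = \left(- 2 \left(1 - 200\right) - \frac{7}{4}\right)^{2} = \left(\left(-2\right) \left(-199\right) - \frac{7}{4}\right)^{2} = \left(398 - \frac{7}{4}\right)^{2} = \left(\frac{1585}{4}\right)^{2} = \frac{2512225}{16}$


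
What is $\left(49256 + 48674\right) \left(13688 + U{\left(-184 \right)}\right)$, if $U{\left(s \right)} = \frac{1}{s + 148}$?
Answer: $\frac{24128336155}{18} \approx 1.3405 \cdot 10^{9}$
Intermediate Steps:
$U{\left(s \right)} = \frac{1}{148 + s}$
$\left(49256 + 48674\right) \left(13688 + U{\left(-184 \right)}\right) = \left(49256 + 48674\right) \left(13688 + \frac{1}{148 - 184}\right) = 97930 \left(13688 + \frac{1}{-36}\right) = 97930 \left(13688 - \frac{1}{36}\right) = 97930 \cdot \frac{492767}{36} = \frac{24128336155}{18}$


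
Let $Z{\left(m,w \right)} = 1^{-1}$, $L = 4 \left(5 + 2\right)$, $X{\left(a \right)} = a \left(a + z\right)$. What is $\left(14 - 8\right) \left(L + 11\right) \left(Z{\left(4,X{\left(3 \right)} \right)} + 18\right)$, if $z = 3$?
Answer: $4446$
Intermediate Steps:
$X{\left(a \right)} = a \left(3 + a\right)$ ($X{\left(a \right)} = a \left(a + 3\right) = a \left(3 + a\right)$)
$L = 28$ ($L = 4 \cdot 7 = 28$)
$Z{\left(m,w \right)} = 1$
$\left(14 - 8\right) \left(L + 11\right) \left(Z{\left(4,X{\left(3 \right)} \right)} + 18\right) = \left(14 - 8\right) \left(28 + 11\right) \left(1 + 18\right) = 6 \cdot 39 \cdot 19 = 234 \cdot 19 = 4446$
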